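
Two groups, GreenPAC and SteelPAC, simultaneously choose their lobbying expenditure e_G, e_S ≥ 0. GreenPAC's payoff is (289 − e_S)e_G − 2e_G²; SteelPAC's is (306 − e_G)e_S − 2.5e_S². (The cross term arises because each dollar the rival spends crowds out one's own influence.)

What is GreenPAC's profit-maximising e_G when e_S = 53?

59

Expanding GreenPAC's payoff: 289e_G − e_Se_G − 2e_G².
∂π/∂e_G = 289 − e_S − 4e_G = 0, so e_G = 72.25 − 0.25e_S.
At e_S = 53: e_G = 72.25 − 0.25·53 = 59.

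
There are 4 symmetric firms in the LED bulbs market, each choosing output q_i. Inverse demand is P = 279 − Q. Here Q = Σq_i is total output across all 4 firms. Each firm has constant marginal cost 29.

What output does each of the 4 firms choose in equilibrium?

A representative firm's profit is π_i = q_i(279 − Q) − 29q_i, with Q = q_i + Σ_{j≠i} q_j.
First-order condition: 250 − 2q_i − Σ_{j≠i} q_j = 0.
In a symmetric equilibrium every firm chooses the same q, so Σ_{j≠i} q_j = 3q. The condition becomes 250 − 5q = 0, giving q = 250/5 = 50.

50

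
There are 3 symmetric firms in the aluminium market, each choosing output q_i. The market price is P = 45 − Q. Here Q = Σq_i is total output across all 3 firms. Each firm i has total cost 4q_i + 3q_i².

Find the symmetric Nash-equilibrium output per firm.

A representative firm's profit is π_i = q_i(45 − Q) − 4q_i − 3q_i², with Q = q_i + Σ_{j≠i} q_j.
First-order condition: 41 − 8q_i − Σ_{j≠i} q_j = 0.
Imposing symmetry (q_j = q for all j) turns Σ_{j≠i} q_j into 2q, so 41 = 10q and q = 4.1.

4.1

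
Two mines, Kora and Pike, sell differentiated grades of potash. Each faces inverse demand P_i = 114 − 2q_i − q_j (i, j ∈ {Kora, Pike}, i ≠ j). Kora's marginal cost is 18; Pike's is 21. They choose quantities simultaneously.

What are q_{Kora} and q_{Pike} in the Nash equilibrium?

Mine Kora's profit: π = q_{Kora}(114 − 2q_{Kora} − q_{Pike}) − 18q_{Kora}.
∂π/∂q_{Kora} = 96 − 4q_{Kora} − q_{Pike} = 0 ⇒ q_{Kora} = 24 − 0.25q_{Pike}.
Similarly q_{Pike} = 23.25 − 0.25q_{Kora}.
Plugging q_{Pike} into Kora's best response: q_{Kora} = 24 − 0.25(23.25 − 0.25q_{Kora}) ⇒ 0.9375q_{Kora} = 18.1875, so q_{Kora} = 19.4.
Then q_{Pike} = 23.25 − 0.25·19.4 = 18.4.

19.4, 18.4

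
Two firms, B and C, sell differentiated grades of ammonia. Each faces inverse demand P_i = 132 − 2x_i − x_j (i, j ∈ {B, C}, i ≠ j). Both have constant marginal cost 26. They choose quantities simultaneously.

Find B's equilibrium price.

68.4

Firm B's profit: π = x_B(132 − 2x_B − x_C) − 26x_B.
∂π/∂x_B = 106 − 4x_B − x_C = 0 ⇒ x_B = 26.5 − 0.25x_C.
The game is symmetric, so in equilibrium x_C = x_B: the reaction function gives 1.25x_B = 26.5, hence x_B = 21.2.
P_B = 132 − 2·21.2 − 21.2 = 68.4.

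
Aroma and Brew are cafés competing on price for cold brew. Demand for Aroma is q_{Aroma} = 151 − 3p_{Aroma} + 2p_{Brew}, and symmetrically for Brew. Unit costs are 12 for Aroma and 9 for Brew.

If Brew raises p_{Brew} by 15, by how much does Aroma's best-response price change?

5

Aroma's profit: π = (p_{Aroma} − 12)(151 − 3p_{Aroma} + 2p_{Brew}).
∂π/∂p_{Aroma} = 187 − 6p_{Aroma} + 2p_{Brew} = 0 ⇒ p_{Aroma} = 187/6 + (1/3)p_{Brew}.
The reaction-function slope is 1/3, so a 15-unit rise in p_{Brew} moves p_{Aroma} by 1/3 × 15 = 5. Aroma's best response rises — the actions are strategic complements.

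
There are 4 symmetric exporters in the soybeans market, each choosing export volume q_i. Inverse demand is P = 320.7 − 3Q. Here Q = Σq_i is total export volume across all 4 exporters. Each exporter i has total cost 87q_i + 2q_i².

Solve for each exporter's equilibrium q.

12.3

A representative exporter's profit is π_i = q_i(320.7 − 3Q) − 87q_i − 2q_i², with Q = q_i + Σ_{j≠i} q_j.
First-order condition: 233.7 − 10q_i − 3Σ_{j≠i} q_j = 0.
In a symmetric equilibrium every exporter chooses the same q, so Σ_{j≠i} q_j = 3q. The condition becomes 233.7 − 19q = 0, giving q = 233.7/19 = 12.3.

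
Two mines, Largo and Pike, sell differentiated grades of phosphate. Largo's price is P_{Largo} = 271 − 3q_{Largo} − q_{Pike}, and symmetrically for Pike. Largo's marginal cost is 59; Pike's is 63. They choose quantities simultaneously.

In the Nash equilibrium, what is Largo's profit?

Mine Largo's profit: π = q_{Largo}(271 − 3q_{Largo} − q_{Pike}) − 59q_{Largo}.
∂π/∂q_{Largo} = 212 − 6q_{Largo} − q_{Pike} = 0 ⇒ q_{Largo} = 106/3 − (1/6)q_{Pike}.
Similarly q_{Pike} = 104/3 − (1/6)q_{Largo}.
Solving the two reaction functions simultaneously: (1 − (−1/6)(−1/6))q_{Largo} = 106/3 − (1/6)·(104/3), so (35/36)q_{Largo} = 266/9 and q_{Largo} = 30.4.
Then q_{Pike} = 104/3 − (1/6)·30.4 = 29.6.
P_{Largo} = 271 − 3·30.4 − 29.6 = 150.2.
Profit = (150.2 − 59)·30.4 = 2772.48.

2772.48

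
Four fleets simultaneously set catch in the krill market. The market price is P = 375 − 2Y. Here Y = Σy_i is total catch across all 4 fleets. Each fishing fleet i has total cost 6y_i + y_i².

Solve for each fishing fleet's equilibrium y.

A representative fishing fleet's profit is π_i = y_i(375 − 2Y) − 6y_i − y_i², with Y = y_i + Σ_{j≠i} y_j.
First-order condition: 369 − 6y_i − 2Σ_{j≠i} y_j = 0.
With identical fishing fleets, set every y_j = y: then 369 − 6y − 6y = 0, i.e. y = 369/12 = 30.75.

30.75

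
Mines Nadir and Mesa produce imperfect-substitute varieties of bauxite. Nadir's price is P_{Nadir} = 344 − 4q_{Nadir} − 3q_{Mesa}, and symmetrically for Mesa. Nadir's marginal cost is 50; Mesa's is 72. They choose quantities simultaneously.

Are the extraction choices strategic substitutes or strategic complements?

strategic substitutes

Mine Nadir's profit: π = q_{Nadir}(344 − 4q_{Nadir} − 3q_{Mesa}) − 50q_{Nadir}.
∂π/∂q_{Nadir} = 294 − 8q_{Nadir} − 3q_{Mesa} = 0 ⇒ q_{Nadir} = 36.75 − 0.375q_{Mesa}.
The best-response slope dq_{Nadir}/dq_{Mesa} = −0.375 < 0: the reaction function is downward-sloping, so the choices are strategic substitutes.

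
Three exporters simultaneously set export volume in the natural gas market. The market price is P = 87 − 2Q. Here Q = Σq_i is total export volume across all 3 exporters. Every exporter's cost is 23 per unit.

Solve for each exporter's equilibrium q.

8

A representative exporter's profit is π_i = q_i(87 − 2Q) − 23q_i, with Q = q_i + Σ_{j≠i} q_j.
First-order condition: 64 − 4q_i − 2Σ_{j≠i} q_j = 0.
In a symmetric equilibrium every exporter chooses the same q, so Σ_{j≠i} q_j = 2q. The condition becomes 64 − 8q = 0, giving q = 64/8 = 8.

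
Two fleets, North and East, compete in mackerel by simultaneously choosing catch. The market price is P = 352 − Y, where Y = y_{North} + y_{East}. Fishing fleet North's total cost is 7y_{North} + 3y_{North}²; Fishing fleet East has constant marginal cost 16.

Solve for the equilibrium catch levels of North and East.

23.6, 156.2

Fishing fleet North's profit: π = y_{North}(352 − (y_{North} + y_{East})) − 7y_{North} − 3y_{North}².
∂π/∂y_{North} = 345 − 8y_{North} − y_{East} = 0, so y_{North} = 43.125 − 0.125y_{East}.
For East: ∂π/∂y_{East} = 336 − 2y_{East} − y_{North} = 0 ⇒ y_{East} = 168 − 0.5y_{North}.
Substituting the second reaction function into the first: y_{North} = 43.125 − 0.125(168 − 0.5y_{North}), which gives 0.9375y_{North} = 22.125 ⇒ y_{North} = 23.6.
Then y_{East} = 168 − 0.5·23.6 = 156.2.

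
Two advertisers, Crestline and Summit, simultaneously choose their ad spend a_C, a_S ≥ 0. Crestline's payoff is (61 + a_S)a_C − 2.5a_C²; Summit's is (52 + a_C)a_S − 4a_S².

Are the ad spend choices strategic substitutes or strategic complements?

Expanding Crestline's payoff: 61a_C + a_Sa_C − 2.5a_C².
∂π/∂a_C = 61 + a_S − 5a_C = 0, so a_C = 12.2 + 0.2a_S.
The best-response slope da_C/da_S = 0.2 > 0: the reaction function is upward-sloping, so the choices are strategic complements.

strategic complements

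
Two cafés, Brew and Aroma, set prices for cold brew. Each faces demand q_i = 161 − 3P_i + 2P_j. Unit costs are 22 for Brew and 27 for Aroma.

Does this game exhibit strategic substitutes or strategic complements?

strategic complements

Brew's profit: π = (P_{Brew} − 22)(161 − 3P_{Brew} + 2P_{Aroma}).
∂π/∂P_{Brew} = 227 − 6P_{Brew} + 2P_{Aroma} = 0 ⇒ P_{Brew} = 227/6 + (1/3)P_{Aroma}.
The best-response slope dP_{Brew}/dP_{Aroma} = 1/3 > 0: the reaction function is upward-sloping, so the choices are strategic complements.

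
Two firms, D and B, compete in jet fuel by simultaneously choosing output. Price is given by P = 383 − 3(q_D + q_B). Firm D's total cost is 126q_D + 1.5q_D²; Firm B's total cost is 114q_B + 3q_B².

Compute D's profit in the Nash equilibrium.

2380.5

Firm D's profit: π = q_D(383 − 3(q_D + q_B)) − 126q_D − 1.5q_D².
∂π/∂q_D = 257 − 9q_D − 3q_B = 0, so q_D = 257/9 − (1/3)q_B.
For B: ∂π/∂q_B = 269 − 12q_B − 3q_D = 0 ⇒ q_B = 269/12 − 0.25q_D.
Substituting the second reaction function into the first: q_D = 257/9 − (1/3)(269/12 − 0.25q_D), which gives (11/12)q_D = 253/12 ⇒ q_D = 23.
Then q_B = 269/12 − 0.25·23 = 50/3.
Price P = 383 − 3·(119/3) = 264.
D's profit: (264 − 126)·23 − 1.5(23)² = 2380.5.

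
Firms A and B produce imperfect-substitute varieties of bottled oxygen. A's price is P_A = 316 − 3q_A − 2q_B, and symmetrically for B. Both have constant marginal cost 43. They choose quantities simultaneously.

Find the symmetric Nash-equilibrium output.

34.125

Firm A's profit: π = q_A(316 − 3q_A − 2q_B) − 43q_A.
∂π/∂q_A = 273 − 6q_A − 2q_B = 0 ⇒ q_A = 45.5 − (1/3)q_B.
The game is symmetric, so in equilibrium q_B = q_A: the reaction function gives (4/3)q_A = 45.5, hence q_A = 34.125.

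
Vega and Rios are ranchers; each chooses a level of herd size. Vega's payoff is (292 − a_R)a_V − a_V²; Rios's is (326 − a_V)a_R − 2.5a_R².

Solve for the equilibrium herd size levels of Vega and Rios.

Expanding Vega's payoff: 292a_V − a_Ra_V − a_V².
∂π/∂a_V = 292 − a_R − 2a_V = 0, so a_V = 146 − 0.5a_R.
Likewise for Rios: a_R = 65.2 − 0.2a_V.
Substituting the second reaction function into the first: a_V = 146 − 0.5(65.2 − 0.2a_V), which gives 0.9a_V = 113.4 ⇒ a_V = 126.
Then a_R = 65.2 − 0.2·126 = 40.

126, 40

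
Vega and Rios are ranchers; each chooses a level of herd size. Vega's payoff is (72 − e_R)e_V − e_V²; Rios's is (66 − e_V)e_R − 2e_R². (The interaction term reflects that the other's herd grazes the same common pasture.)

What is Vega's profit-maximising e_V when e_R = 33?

19.5

Expanding Vega's payoff: 72e_V − e_Re_V − e_V².
∂π/∂e_V = 72 − e_R − 2e_V = 0, so e_V = 36 − 0.5e_R.
At e_R = 33: e_V = 36 − 0.5·33 = 19.5.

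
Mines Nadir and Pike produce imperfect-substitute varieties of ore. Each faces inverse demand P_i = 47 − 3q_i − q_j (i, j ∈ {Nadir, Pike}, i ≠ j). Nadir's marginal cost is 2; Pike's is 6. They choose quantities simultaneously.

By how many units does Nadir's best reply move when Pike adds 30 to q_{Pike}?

Mine Nadir's profit: π = q_{Nadir}(47 − 3q_{Nadir} − q_{Pike}) − 2q_{Nadir}.
∂π/∂q_{Nadir} = 45 − 6q_{Nadir} − q_{Pike} = 0 ⇒ q_{Nadir} = 7.5 − (1/6)q_{Pike}.
The reaction-function slope is −1/6, so a 30-unit rise in q_{Pike} moves q_{Nadir} by −1/6 × 30 = −5. Nadir's best response falls — the actions are strategic substitutes.

-5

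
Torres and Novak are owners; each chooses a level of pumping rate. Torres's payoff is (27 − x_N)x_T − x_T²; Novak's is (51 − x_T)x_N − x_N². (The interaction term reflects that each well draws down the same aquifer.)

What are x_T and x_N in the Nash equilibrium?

Expanding Torres's payoff: 27x_T − x_Nx_T − x_T².
∂π/∂x_T = 27 − x_N − 2x_T = 0, so x_T = 13.5 − 0.5x_N.
Likewise for Novak: x_N = 25.5 − 0.5x_T.
Substituting the second reaction function into the first: x_T = 13.5 − 0.5(25.5 − 0.5x_T), which gives 0.75x_T = 0.75 ⇒ x_T = 1.
Then x_N = 25.5 − 0.5·1 = 25.

1, 25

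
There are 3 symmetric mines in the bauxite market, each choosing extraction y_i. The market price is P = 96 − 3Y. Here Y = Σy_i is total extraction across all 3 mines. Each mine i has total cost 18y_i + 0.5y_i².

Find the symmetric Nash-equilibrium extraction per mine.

6

A representative mine's profit is π_i = y_i(96 − 3Y) − 18y_i − 0.5y_i², with Y = y_i + Σ_{j≠i} y_j.
First-order condition: 78 − 7y_i − 3Σ_{j≠i} y_j = 0.
With identical mines, set every y_j = y: then 78 − 7y − 6y = 0, i.e. y = 78/13 = 6.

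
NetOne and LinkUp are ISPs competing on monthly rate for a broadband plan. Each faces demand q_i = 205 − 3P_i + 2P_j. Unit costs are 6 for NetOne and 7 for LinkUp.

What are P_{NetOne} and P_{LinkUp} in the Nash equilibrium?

55.9375, 56.3125

NetOne's profit: π = (P_{NetOne} − 6)(205 − 3P_{NetOne} + 2P_{LinkUp}).
∂π/∂P_{NetOne} = 223 − 6P_{NetOne} + 2P_{LinkUp} = 0 ⇒ P_{NetOne} = 223/6 + (1/3)P_{LinkUp}.
Similarly P_{LinkUp} = 113/3 + (1/3)P_{NetOne}.
Plugging P_{LinkUp} into NetOne's best response: P_{NetOne} = 223/6 + (1/3)(113/3 + (1/3)P_{NetOne}) ⇒ (8/9)P_{NetOne} = 895/18, so P_{NetOne} = 55.9375.
Then P_{LinkUp} = 113/3 + (1/3)·55.9375 = 56.3125.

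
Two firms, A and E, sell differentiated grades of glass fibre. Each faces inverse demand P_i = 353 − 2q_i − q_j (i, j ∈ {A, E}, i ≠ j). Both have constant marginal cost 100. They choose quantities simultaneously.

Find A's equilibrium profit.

5120.72

Firm A's profit: π = q_A(353 − 2q_A − q_E) − 100q_A.
∂π/∂q_A = 253 − 4q_A − q_E = 0 ⇒ q_A = 63.25 − 0.25q_E.
By symmetry q_E = q_A; substituting into the reaction function, 1.25q_A = 63.25 and q_A = 50.6.
P_A = 353 − 2·50.6 − 50.6 = 201.2.
Profit = (201.2 − 100)·50.6 = 5120.72.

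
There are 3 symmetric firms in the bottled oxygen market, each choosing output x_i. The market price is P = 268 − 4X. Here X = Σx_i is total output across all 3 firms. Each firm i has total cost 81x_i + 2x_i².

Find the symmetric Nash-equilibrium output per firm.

9.35

A representative firm's profit is π_i = x_i(268 − 4X) − 81x_i − 2x_i², with X = x_i + Σ_{j≠i} x_j.
First-order condition: 187 − 12x_i − 4Σ_{j≠i} x_j = 0.
In a symmetric equilibrium every firm chooses the same x, so Σ_{j≠i} x_j = 2x. The condition becomes 187 − 20x = 0, giving x = 187/20 = 9.35.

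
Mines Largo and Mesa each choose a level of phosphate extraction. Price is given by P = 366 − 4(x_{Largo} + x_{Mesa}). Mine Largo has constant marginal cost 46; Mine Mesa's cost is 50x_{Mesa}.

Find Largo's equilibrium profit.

Mine Largo's profit: π = x_{Largo}(366 − 4(x_{Largo} + x_{Mesa})) − 46x_{Largo}.
∂π/∂x_{Largo} = 320 − 8x_{Largo} − 4x_{Mesa} = 0, so x_{Largo} = 40 − 0.5x_{Mesa}.
By the same steps for Mesa: x_{Mesa} = 39.5 − 0.5x_{Largo}.
Solving the two reaction functions simultaneously: (1 − (−0.5)(−0.5))x_{Largo} = 40 − 0.5·39.5, so 0.75x_{Largo} = 20.25 and x_{Largo} = 27.
Then x_{Mesa} = 39.5 − 0.5·27 = 26.
Price P = 366 − 4·53 = 154.
Largo's profit: (154 − 46)·27 = 2916.

2916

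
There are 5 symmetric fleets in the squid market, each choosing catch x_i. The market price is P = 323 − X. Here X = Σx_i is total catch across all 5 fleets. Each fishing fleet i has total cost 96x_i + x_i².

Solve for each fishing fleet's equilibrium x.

A representative fishing fleet's profit is π_i = x_i(323 − X) − 96x_i − x_i², with X = x_i + Σ_{j≠i} x_j.
First-order condition: 227 − 4x_i − Σ_{j≠i} x_j = 0.
In a symmetric equilibrium every fishing fleet chooses the same x, so Σ_{j≠i} x_j = 4x. The condition becomes 227 − 8x = 0, giving x = 227/8 = 28.375.

28.375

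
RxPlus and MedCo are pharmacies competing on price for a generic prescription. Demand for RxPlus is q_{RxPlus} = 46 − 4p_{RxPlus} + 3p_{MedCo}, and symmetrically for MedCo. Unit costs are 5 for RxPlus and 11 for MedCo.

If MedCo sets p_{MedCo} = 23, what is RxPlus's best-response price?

RxPlus's profit: π = (p_{RxPlus} − 5)(46 − 4p_{RxPlus} + 3p_{MedCo}).
∂π/∂p_{RxPlus} = 66 − 8p_{RxPlus} + 3p_{MedCo} = 0 ⇒ p_{RxPlus} = 8.25 + 0.375p_{MedCo}.
At p_{MedCo} = 23: p_{RxPlus} = 8.25 + 0.375·23 = 16.875.

16.875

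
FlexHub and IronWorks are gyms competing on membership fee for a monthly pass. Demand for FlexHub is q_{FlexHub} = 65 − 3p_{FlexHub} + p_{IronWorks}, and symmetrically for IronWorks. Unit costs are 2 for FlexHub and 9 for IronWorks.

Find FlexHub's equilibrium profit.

FlexHub's profit: π = (p_{FlexHub} − 2)(65 − 3p_{FlexHub} + p_{IronWorks}).
∂π/∂p_{FlexHub} = 71 − 6p_{FlexHub} + p_{IronWorks} = 0 ⇒ p_{FlexHub} = 71/6 + (1/6)p_{IronWorks}.
Similarly p_{IronWorks} = 46/3 + (1/6)p_{FlexHub}.
Solving the two reaction functions simultaneously: (1 − (1/6)(1/6))p_{FlexHub} = 71/6 + (1/6)·(46/3), so (35/36)p_{FlexHub} = 259/18 and p_{FlexHub} = 14.8.
Then p_{IronWorks} = 46/3 + (1/6)·14.8 = 17.8.
q_{FlexHub} = 65 − 3·14.8 + 17.8 = 38.4.
Profit = (14.8 − 2)·38.4 = 491.52.

491.52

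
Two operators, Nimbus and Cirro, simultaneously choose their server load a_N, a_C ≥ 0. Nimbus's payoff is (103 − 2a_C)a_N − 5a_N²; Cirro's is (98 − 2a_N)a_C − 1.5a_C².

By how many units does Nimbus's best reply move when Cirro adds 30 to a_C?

-6

Expanding Nimbus's payoff: 103a_N − 2a_Ca_N − 5a_N².
∂π/∂a_N = 103 − 2a_C − 10a_N = 0, so a_N = 10.3 − 0.2a_C.
The reaction-function slope is −0.2, so a 30-unit rise in a_C moves a_N by −0.2 × 30 = −6. Nimbus's best response falls — the actions are strategic substitutes.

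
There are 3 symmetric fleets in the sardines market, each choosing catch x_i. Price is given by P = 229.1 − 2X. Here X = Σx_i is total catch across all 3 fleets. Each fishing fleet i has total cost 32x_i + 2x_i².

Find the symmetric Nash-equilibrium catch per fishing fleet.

A representative fishing fleet's profit is π_i = x_i(229.1 − 2X) − 32x_i − 2x_i², with X = x_i + Σ_{j≠i} x_j.
First-order condition: 197.1 − 8x_i − 2Σ_{j≠i} x_j = 0.
In a symmetric equilibrium every fishing fleet chooses the same x, so Σ_{j≠i} x_j = 2x. The condition becomes 197.1 − 12x = 0, giving x = 197.1/12 = 16.425.

16.425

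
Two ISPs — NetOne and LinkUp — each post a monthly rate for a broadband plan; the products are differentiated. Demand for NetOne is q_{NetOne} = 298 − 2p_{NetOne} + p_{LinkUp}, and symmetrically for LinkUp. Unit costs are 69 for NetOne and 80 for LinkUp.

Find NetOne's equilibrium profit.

NetOne's profit: π = (p_{NetOne} − 69)(298 − 2p_{NetOne} + p_{LinkUp}).
∂π/∂p_{NetOne} = 436 − 4p_{NetOne} + p_{LinkUp} = 0 ⇒ p_{NetOne} = 109 + 0.25p_{LinkUp}.
Similarly p_{LinkUp} = 114.5 + 0.25p_{NetOne}.
Plugging p_{LinkUp} into NetOne's best response: p_{NetOne} = 109 + 0.25(114.5 + 0.25p_{NetOne}) ⇒ 0.9375p_{NetOne} = 137.625, so p_{NetOne} = 146.8.
Then p_{LinkUp} = 114.5 + 0.25·146.8 = 151.2.
q_{NetOne} = 298 − 2·146.8 + 151.2 = 155.6.
Profit = (146.8 − 69)·155.6 = 12105.68.

12105.68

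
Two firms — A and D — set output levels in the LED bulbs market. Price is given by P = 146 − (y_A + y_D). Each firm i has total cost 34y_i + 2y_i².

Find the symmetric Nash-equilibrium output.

16

Firm A's profit: π = y_A(146 − (y_A + y_D)) − 34y_A − 2y_A².
∂π/∂y_A = 112 − 6y_A − y_D = 0, so y_A = 56/3 − (1/6)y_D.
By symmetry y_D = y_A; substituting into the reaction function, (7/6)y_A = 56/3 and y_A = 16.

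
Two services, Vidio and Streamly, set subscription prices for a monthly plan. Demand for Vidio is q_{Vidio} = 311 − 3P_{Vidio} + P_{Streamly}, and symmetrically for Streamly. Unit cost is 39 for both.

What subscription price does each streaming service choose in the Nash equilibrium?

85.6

Vidio's profit: π = (P_{Vidio} − 39)(311 − 3P_{Vidio} + P_{Streamly}).
∂π/∂P_{Vidio} = 428 − 6P_{Vidio} + P_{Streamly} = 0 ⇒ P_{Vidio} = 214/3 + (1/6)P_{Streamly}.
Setting P_{Vidio} = P_{Streamly} in the reaction function: P_{Vidio} = 214/3 + (1/6)P_{Vidio}, so P_{Vidio} = (214/3) / (5/6) = 85.6.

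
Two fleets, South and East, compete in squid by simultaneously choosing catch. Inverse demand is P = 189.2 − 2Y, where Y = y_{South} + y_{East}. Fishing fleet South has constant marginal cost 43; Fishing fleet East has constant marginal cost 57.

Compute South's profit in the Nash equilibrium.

1425.78

Fishing fleet South's profit: π = y_{South}(189.2 − 2(y_{South} + y_{East})) − 43y_{South}.
∂π/∂y_{South} = 146.2 − 4y_{South} − 2y_{East} = 0, so y_{South} = 36.55 − 0.5y_{East}.
By the same steps for East: y_{East} = 33.05 − 0.5y_{South}.
Substituting the second reaction function into the first: y_{South} = 36.55 − 0.5(33.05 − 0.5y_{South}), which gives 0.75y_{South} = 20.025 ⇒ y_{South} = 26.7.
Then y_{East} = 33.05 − 0.5·26.7 = 19.7.
Price P = 189.2 − 2·46.4 = 96.4.
South's profit: (96.4 − 43)·26.7 = 1425.78.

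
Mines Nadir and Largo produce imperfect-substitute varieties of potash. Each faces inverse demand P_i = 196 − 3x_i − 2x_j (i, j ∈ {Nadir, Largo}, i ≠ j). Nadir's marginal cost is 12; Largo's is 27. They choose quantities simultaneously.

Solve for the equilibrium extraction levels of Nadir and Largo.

23.9375, 20.1875

Mine Nadir's profit: π = x_{Nadir}(196 − 3x_{Nadir} − 2x_{Largo}) − 12x_{Nadir}.
∂π/∂x_{Nadir} = 184 − 6x_{Nadir} − 2x_{Largo} = 0 ⇒ x_{Nadir} = 92/3 − (1/3)x_{Largo}.
Similarly x_{Largo} = 169/6 − (1/3)x_{Nadir}.
Solving the two reaction functions simultaneously: (1 − (−1/3)(−1/3))x_{Nadir} = 92/3 − (1/3)·(169/6), so (8/9)x_{Nadir} = 383/18 and x_{Nadir} = 23.9375.
Then x_{Largo} = 169/6 − (1/3)·23.9375 = 20.1875.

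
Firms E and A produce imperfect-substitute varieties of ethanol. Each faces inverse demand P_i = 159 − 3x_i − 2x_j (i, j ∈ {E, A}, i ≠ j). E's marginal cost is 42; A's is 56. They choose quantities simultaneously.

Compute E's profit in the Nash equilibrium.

Firm E's profit: π = x_E(159 − 3x_E − 2x_A) − 42x_E.
∂π/∂x_E = 117 − 6x_E − 2x_A = 0 ⇒ x_E = 19.5 − (1/3)x_A.
Similarly x_A = 103/6 − (1/3)x_E.
Plugging x_A into E's best response: x_E = 19.5 − (1/3)(103/6 − (1/3)x_E) ⇒ (8/9)x_E = 124/9, so x_E = 15.5.
Then x_A = 103/6 − (1/3)·15.5 = 12.
P_E = 159 − 3·15.5 − 2·12 = 88.5.
Profit = (88.5 − 42)·15.5 = 720.75.

720.75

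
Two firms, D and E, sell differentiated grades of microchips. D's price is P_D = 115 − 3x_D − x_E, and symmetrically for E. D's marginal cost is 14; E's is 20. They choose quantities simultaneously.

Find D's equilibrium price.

57.8

Firm D's profit: π = x_D(115 − 3x_D − x_E) − 14x_D.
∂π/∂x_D = 101 − 6x_D − x_E = 0 ⇒ x_D = 101/6 − (1/6)x_E.
Similarly x_E = 95/6 − (1/6)x_D.
Substituting the second reaction function into the first: x_D = 101/6 − (1/6)(95/6 − (1/6)x_D), which gives (35/36)x_D = 511/36 ⇒ x_D = 14.6.
Then x_E = 95/6 − (1/6)·14.6 = 13.4.
P_D = 115 − 3·14.6 − 13.4 = 57.8.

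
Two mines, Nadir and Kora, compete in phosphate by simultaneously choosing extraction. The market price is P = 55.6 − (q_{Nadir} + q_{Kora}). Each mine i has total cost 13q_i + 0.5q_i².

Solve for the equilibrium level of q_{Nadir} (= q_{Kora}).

10.65

Mine Nadir's profit: π = q_{Nadir}(55.6 − (q_{Nadir} + q_{Kora})) − 13q_{Nadir} − 0.5q_{Nadir}².
∂π/∂q_{Nadir} = 42.6 − 3q_{Nadir} − q_{Kora} = 0, so q_{Nadir} = 14.2 − (1/3)q_{Kora}.
Setting q_{Nadir} = q_{Kora} in the reaction function: q_{Nadir} = 14.2 − (1/3)q_{Nadir}, so q_{Nadir} = 14.2 / (4/3) = 10.65.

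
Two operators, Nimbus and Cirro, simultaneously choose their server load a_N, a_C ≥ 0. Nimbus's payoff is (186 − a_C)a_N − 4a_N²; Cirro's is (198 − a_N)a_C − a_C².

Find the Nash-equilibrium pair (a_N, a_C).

11.6, 93.2

Expanding Nimbus's payoff: 186a_N − a_Ca_N − 4a_N².
∂π/∂a_N = 186 − a_C − 8a_N = 0, so a_N = 23.25 − 0.125a_C.
Likewise for Cirro: a_C = 99 − 0.5a_N.
Solving the two reaction functions simultaneously: (1 − (−0.125)(−0.5))a_N = 23.25 − 0.125·99, so 0.9375a_N = 10.875 and a_N = 11.6.
Then a_C = 99 − 0.5·11.6 = 93.2.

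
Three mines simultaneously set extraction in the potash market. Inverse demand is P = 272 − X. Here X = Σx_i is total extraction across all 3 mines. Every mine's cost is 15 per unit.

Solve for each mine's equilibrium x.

64.25

A representative mine's profit is π_i = x_i(272 − X) − 15x_i, with X = x_i + Σ_{j≠i} x_j.
First-order condition: 257 − 2x_i − Σ_{j≠i} x_j = 0.
With identical mines, set every x_j = x: then 257 − 2x − 2x = 0, i.e. x = 257/4 = 64.25.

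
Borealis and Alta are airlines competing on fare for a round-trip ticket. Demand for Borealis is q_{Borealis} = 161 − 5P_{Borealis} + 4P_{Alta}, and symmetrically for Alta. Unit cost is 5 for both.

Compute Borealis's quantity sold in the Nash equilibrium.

130

Borealis's profit: π = (P_{Borealis} − 5)(161 − 5P_{Borealis} + 4P_{Alta}).
∂π/∂P_{Borealis} = 186 − 10P_{Borealis} + 4P_{Alta} = 0 ⇒ P_{Borealis} = 18.6 + 0.4P_{Alta}.
By symmetry P_{Alta} = P_{Borealis}; substituting into the reaction function, 0.6P_{Borealis} = 18.6 and P_{Borealis} = 31.
q_{Borealis} = 161 − 5·31 + 4·31 = 130.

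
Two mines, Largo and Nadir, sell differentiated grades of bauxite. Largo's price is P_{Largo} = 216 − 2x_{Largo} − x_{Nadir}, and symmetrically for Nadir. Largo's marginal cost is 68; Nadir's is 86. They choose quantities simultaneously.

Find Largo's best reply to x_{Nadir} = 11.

34.25

Mine Largo's profit: π = x_{Largo}(216 − 2x_{Largo} − x_{Nadir}) − 68x_{Largo}.
∂π/∂x_{Largo} = 148 − 4x_{Largo} − x_{Nadir} = 0 ⇒ x_{Largo} = 37 − 0.25x_{Nadir}.
At x_{Nadir} = 11: x_{Largo} = 37 − 0.25·11 = 34.25.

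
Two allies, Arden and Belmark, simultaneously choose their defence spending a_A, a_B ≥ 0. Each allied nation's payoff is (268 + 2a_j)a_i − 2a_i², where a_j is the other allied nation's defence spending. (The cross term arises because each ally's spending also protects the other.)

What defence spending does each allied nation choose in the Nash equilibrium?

134

Arden's payoff is (268 + 2a_B)a_A − 2a_A².
∂π/∂a_A = 268 + 2a_B − 4a_A = 0, so a_A = 67 + 0.5a_B.
The game is symmetric, so in equilibrium a_B = a_A: the reaction function gives 0.5a_A = 67, hence a_A = 134.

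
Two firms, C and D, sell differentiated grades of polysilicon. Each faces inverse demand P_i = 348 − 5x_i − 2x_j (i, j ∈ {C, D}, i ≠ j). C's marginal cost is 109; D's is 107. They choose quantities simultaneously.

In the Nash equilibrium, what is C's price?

Firm C's profit: π = x_C(348 − 5x_C − 2x_D) − 109x_C.
∂π/∂x_C = 239 − 10x_C − 2x_D = 0 ⇒ x_C = 23.9 − 0.2x_D.
Similarly x_D = 24.1 − 0.2x_C.
Solving the two reaction functions simultaneously: (1 − (−0.2)(−0.2))x_C = 23.9 − 0.2·24.1, so 0.96x_C = 19.08 and x_C = 19.875.
Then x_D = 24.1 − 0.2·19.875 = 20.125.
P_C = 348 − 5·19.875 − 2·20.125 = 208.375.

208.375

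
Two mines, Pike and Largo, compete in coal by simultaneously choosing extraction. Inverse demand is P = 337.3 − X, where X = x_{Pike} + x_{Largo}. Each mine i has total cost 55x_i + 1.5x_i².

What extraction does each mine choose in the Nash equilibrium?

Mine Pike's profit: π = x_{Pike}(337.3 − (x_{Pike} + x_{Largo})) − 55x_{Pike} − 1.5x_{Pike}².
∂π/∂x_{Pike} = 282.3 − 5x_{Pike} − x_{Largo} = 0, so x_{Pike} = 56.46 − 0.2x_{Largo}.
Setting x_{Pike} = x_{Largo} in the reaction function: x_{Pike} = 56.46 − 0.2x_{Pike}, so x_{Pike} = 56.46 / 1.2 = 47.05.

47.05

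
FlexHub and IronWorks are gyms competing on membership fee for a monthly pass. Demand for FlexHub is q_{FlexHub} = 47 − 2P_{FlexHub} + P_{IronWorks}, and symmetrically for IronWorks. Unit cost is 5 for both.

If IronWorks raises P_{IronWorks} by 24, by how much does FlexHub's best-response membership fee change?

6

FlexHub's profit: π = (P_{FlexHub} − 5)(47 − 2P_{FlexHub} + P_{IronWorks}).
∂π/∂P_{FlexHub} = 57 − 4P_{FlexHub} + P_{IronWorks} = 0 ⇒ P_{FlexHub} = 14.25 + 0.25P_{IronWorks}.
The reaction-function slope is 0.25, so a 24-unit rise in P_{IronWorks} moves P_{FlexHub} by 0.25 × 24 = 6. FlexHub's best response rises — the actions are strategic complements.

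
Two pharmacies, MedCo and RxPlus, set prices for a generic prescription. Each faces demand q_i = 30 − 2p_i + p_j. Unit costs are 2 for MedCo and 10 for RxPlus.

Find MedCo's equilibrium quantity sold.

MedCo's profit: π = (p_{MedCo} − 2)(30 − 2p_{MedCo} + p_{RxPlus}).
∂π/∂p_{MedCo} = 34 − 4p_{MedCo} + p_{RxPlus} = 0 ⇒ p_{MedCo} = 8.5 + 0.25p_{RxPlus}.
Similarly p_{RxPlus} = 12.5 + 0.25p_{MedCo}.
Solving the two reaction functions simultaneously: (1 − (0.25)(0.25))p_{MedCo} = 8.5 + 0.25·12.5, so 0.9375p_{MedCo} = 11.625 and p_{MedCo} = 12.4.
Then p_{RxPlus} = 12.5 + 0.25·12.4 = 15.6.
q_{MedCo} = 30 − 2·12.4 + 15.6 = 20.8.

20.8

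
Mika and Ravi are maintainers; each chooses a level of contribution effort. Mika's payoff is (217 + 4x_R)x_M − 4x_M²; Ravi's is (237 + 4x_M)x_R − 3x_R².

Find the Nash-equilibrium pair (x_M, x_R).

70.3125, 86.375

Expanding Mika's payoff: 217x_M + 4x_Rx_M − 4x_M².
∂π/∂x_M = 217 + 4x_R − 8x_M = 0, so x_M = 27.125 + 0.5x_R.
Likewise for Ravi: x_R = 39.5 + (2/3)x_M.
Solving the two reaction functions simultaneously: (1 − (0.5)(2/3))x_M = 27.125 + 0.5·39.5, so (2/3)x_M = 46.875 and x_M = 70.3125.
Then x_R = 39.5 + (2/3)·70.3125 = 86.375.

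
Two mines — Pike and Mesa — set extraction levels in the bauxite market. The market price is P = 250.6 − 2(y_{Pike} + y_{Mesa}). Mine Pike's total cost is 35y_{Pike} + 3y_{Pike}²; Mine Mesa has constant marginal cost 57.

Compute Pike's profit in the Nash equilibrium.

Mine Pike's profit: π = y_{Pike}(250.6 − 2(y_{Pike} + y_{Mesa})) − 35y_{Pike} − 3y_{Pike}².
∂π/∂y_{Pike} = 215.6 − 10y_{Pike} − 2y_{Mesa} = 0, so y_{Pike} = 21.56 − 0.2y_{Mesa}.
For Mesa: ∂π/∂y_{Mesa} = 193.6 − 4y_{Mesa} − 2y_{Pike} = 0 ⇒ y_{Mesa} = 48.4 − 0.5y_{Pike}.
Plugging y_{Mesa} into Pike's best response: y_{Pike} = 21.56 − 0.2(48.4 − 0.5y_{Pike}) ⇒ 0.9y_{Pike} = 11.88, so y_{Pike} = 13.2.
Then y_{Mesa} = 48.4 − 0.5·13.2 = 41.8.
Price P = 250.6 − 2·55 = 140.6.
Pike's profit: (140.6 − 35)·13.2 − 3(13.2)² = 871.2.

871.2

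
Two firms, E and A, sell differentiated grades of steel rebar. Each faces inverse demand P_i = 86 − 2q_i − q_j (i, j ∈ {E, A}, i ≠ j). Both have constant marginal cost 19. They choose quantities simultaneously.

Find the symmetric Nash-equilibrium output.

13.4

Firm E's profit: π = q_E(86 − 2q_E − q_A) − 19q_E.
∂π/∂q_E = 67 − 4q_E − q_A = 0 ⇒ q_E = 16.75 − 0.25q_A.
The game is symmetric, so in equilibrium q_A = q_E: the reaction function gives 1.25q_E = 16.75, hence q_E = 13.4.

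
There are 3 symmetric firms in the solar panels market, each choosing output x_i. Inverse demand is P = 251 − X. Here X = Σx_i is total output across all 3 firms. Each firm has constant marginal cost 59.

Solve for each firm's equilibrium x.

A representative firm's profit is π_i = x_i(251 − X) − 59x_i, with X = x_i + Σ_{j≠i} x_j.
First-order condition: 192 − 2x_i − Σ_{j≠i} x_j = 0.
In a symmetric equilibrium every firm chooses the same x, so Σ_{j≠i} x_j = 2x. The condition becomes 192 − 4x = 0, giving x = 192/4 = 48.

48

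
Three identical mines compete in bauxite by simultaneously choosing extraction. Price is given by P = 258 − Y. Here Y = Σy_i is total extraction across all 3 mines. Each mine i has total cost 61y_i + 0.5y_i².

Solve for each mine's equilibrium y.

A representative mine's profit is π_i = y_i(258 − Y) − 61y_i − 0.5y_i², with Y = y_i + Σ_{j≠i} y_j.
First-order condition: 197 − 3y_i − Σ_{j≠i} y_j = 0.
With identical mines, set every y_j = y: then 197 − 3y − 2y = 0, i.e. y = 197/5 = 39.4.

39.4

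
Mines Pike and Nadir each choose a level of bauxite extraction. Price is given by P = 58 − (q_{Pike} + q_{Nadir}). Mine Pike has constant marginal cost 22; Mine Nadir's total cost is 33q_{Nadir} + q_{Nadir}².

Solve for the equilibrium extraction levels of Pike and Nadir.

Mine Pike's profit: π = q_{Pike}(58 − (q_{Pike} + q_{Nadir})) − 22q_{Pike}.
∂π/∂q_{Pike} = 36 − 2q_{Pike} − q_{Nadir} = 0, so q_{Pike} = 18 − 0.5q_{Nadir}.
For Nadir: ∂π/∂q_{Nadir} = 25 − 4q_{Nadir} − q_{Pike} = 0 ⇒ q_{Nadir} = 6.25 − 0.25q_{Pike}.
Plugging q_{Nadir} into Pike's best response: q_{Pike} = 18 − 0.5(6.25 − 0.25q_{Pike}) ⇒ 0.875q_{Pike} = 14.875, so q_{Pike} = 17.
Then q_{Nadir} = 6.25 − 0.25·17 = 2.

17, 2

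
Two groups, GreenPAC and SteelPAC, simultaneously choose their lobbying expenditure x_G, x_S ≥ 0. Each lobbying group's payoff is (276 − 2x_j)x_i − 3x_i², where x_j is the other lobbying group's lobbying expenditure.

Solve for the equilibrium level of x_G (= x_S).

GreenPAC's payoff is (276 − 2x_S)x_G − 3x_G².
∂π/∂x_G = 276 − 2x_S − 6x_G = 0, so x_G = 46 − (1/3)x_S.
The game is symmetric, so in equilibrium x_S = x_G: the reaction function gives (4/3)x_G = 46, hence x_G = 34.5.

34.5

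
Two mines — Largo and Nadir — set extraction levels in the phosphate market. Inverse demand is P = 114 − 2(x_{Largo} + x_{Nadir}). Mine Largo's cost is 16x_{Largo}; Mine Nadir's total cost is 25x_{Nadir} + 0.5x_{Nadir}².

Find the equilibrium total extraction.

29.5

Mine Largo's profit: π = x_{Largo}(114 − 2(x_{Largo} + x_{Nadir})) − 16x_{Largo}.
∂π/∂x_{Largo} = 98 − 4x_{Largo} − 2x_{Nadir} = 0, so x_{Largo} = 24.5 − 0.5x_{Nadir}.
For Nadir: ∂π/∂x_{Nadir} = 89 − 5x_{Nadir} − 2x_{Largo} = 0 ⇒ x_{Nadir} = 17.8 − 0.4x_{Largo}.
Plugging x_{Nadir} into Largo's best response: x_{Largo} = 24.5 − 0.5(17.8 − 0.4x_{Largo}) ⇒ 0.8x_{Largo} = 15.6, so x_{Largo} = 19.5.
Then x_{Nadir} = 17.8 − 0.4·19.5 = 10.
Total extraction: 19.5 + 10 = 29.5.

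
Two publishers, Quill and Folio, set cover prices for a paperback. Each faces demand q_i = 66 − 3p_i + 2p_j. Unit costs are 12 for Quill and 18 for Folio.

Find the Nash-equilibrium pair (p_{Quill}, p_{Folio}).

26.625, 28.875

Quill's profit: π = (p_{Quill} − 12)(66 − 3p_{Quill} + 2p_{Folio}).
∂π/∂p_{Quill} = 102 − 6p_{Quill} + 2p_{Folio} = 0 ⇒ p_{Quill} = 17 + (1/3)p_{Folio}.
Similarly p_{Folio} = 20 + (1/3)p_{Quill}.
Solving the two reaction functions simultaneously: (1 − (1/3)(1/3))p_{Quill} = 17 + (1/3)·20, so (8/9)p_{Quill} = 71/3 and p_{Quill} = 26.625.
Then p_{Folio} = 20 + (1/3)·26.625 = 28.875.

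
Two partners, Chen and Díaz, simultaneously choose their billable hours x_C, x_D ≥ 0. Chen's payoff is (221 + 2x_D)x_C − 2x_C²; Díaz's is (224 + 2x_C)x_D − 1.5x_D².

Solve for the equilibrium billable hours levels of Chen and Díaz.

138.875, 167.25

Expanding Chen's payoff: 221x_C + 2x_Dx_C − 2x_C².
∂π/∂x_C = 221 + 2x_D − 4x_C = 0, so x_C = 55.25 + 0.5x_D.
Likewise for Díaz: x_D = 224/3 + (2/3)x_C.
Substituting the second reaction function into the first: x_C = 55.25 + 0.5(224/3 + (2/3)x_C), which gives (2/3)x_C = 1111/12 ⇒ x_C = 138.875.
Then x_D = 224/3 + (2/3)·138.875 = 167.25.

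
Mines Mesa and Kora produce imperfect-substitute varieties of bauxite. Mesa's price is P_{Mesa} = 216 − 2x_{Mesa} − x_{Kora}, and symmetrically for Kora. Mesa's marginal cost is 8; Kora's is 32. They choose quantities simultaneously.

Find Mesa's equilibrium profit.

3732.48

Mine Mesa's profit: π = x_{Mesa}(216 − 2x_{Mesa} − x_{Kora}) − 8x_{Mesa}.
∂π/∂x_{Mesa} = 208 − 4x_{Mesa} − x_{Kora} = 0 ⇒ x_{Mesa} = 52 − 0.25x_{Kora}.
Similarly x_{Kora} = 46 − 0.25x_{Mesa}.
Plugging x_{Kora} into Mesa's best response: x_{Mesa} = 52 − 0.25(46 − 0.25x_{Mesa}) ⇒ 0.9375x_{Mesa} = 40.5, so x_{Mesa} = 43.2.
Then x_{Kora} = 46 − 0.25·43.2 = 35.2.
P_{Mesa} = 216 − 2·43.2 − 35.2 = 94.4.
Profit = (94.4 − 8)·43.2 = 3732.48.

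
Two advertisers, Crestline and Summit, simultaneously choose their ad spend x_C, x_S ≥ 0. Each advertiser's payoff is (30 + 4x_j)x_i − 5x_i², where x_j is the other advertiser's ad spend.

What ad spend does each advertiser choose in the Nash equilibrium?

Crestline's payoff is (30 + 4x_S)x_C − 5x_C².
∂π/∂x_C = 30 + 4x_S − 10x_C = 0, so x_C = 3 + 0.4x_S.
By symmetry x_S = x_C; substituting into the reaction function, 0.6x_C = 3 and x_C = 5.

5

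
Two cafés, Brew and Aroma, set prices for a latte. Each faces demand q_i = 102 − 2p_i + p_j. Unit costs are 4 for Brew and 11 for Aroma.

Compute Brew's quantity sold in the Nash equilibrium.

67.2

Brew's profit: π = (p_{Brew} − 4)(102 − 2p_{Brew} + p_{Aroma}).
∂π/∂p_{Brew} = 110 − 4p_{Brew} + p_{Aroma} = 0 ⇒ p_{Brew} = 27.5 + 0.25p_{Aroma}.
Similarly p_{Aroma} = 31 + 0.25p_{Brew}.
Plugging p_{Aroma} into Brew's best response: p_{Brew} = 27.5 + 0.25(31 + 0.25p_{Brew}) ⇒ 0.9375p_{Brew} = 35.25, so p_{Brew} = 37.6.
Then p_{Aroma} = 31 + 0.25·37.6 = 40.4.
q_{Brew} = 102 − 2·37.6 + 40.4 = 67.2.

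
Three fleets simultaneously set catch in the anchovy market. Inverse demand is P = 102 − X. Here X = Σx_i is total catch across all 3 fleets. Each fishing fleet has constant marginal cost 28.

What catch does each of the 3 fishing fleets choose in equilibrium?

18.5

A representative fishing fleet's profit is π_i = x_i(102 − X) − 28x_i, with X = x_i + Σ_{j≠i} x_j.
First-order condition: 74 − 2x_i − Σ_{j≠i} x_j = 0.
In a symmetric equilibrium every fishing fleet chooses the same x, so Σ_{j≠i} x_j = 2x. The condition becomes 74 − 4x = 0, giving x = 74/4 = 18.5.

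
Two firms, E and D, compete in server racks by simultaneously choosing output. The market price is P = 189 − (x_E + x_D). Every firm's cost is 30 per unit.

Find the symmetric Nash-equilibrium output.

Firm E's profit: π = x_E(189 − (x_E + x_D)) − 30x_E.
∂π/∂x_E = 159 − 2x_E − x_D = 0, so x_E = 79.5 − 0.5x_D.
The game is symmetric, so in equilibrium x_D = x_E: the reaction function gives 1.5x_E = 79.5, hence x_E = 53.

53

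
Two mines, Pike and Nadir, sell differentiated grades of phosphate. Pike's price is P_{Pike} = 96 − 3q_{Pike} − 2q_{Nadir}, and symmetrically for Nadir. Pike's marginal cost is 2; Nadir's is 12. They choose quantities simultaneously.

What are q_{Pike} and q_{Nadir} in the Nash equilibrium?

12.375, 9.875

Mine Pike's profit: π = q_{Pike}(96 − 3q_{Pike} − 2q_{Nadir}) − 2q_{Pike}.
∂π/∂q_{Pike} = 94 − 6q_{Pike} − 2q_{Nadir} = 0 ⇒ q_{Pike} = 47/3 − (1/3)q_{Nadir}.
Similarly q_{Nadir} = 14 − (1/3)q_{Pike}.
Plugging q_{Nadir} into Pike's best response: q_{Pike} = 47/3 − (1/3)(14 − (1/3)q_{Pike}) ⇒ (8/9)q_{Pike} = 11, so q_{Pike} = 12.375.
Then q_{Nadir} = 14 − (1/3)·12.375 = 9.875.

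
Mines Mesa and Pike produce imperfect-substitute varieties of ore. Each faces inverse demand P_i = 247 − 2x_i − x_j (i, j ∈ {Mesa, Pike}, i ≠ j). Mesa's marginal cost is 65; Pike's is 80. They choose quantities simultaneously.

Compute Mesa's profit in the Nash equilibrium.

2797.52

Mine Mesa's profit: π = x_{Mesa}(247 − 2x_{Mesa} − x_{Pike}) − 65x_{Mesa}.
∂π/∂x_{Mesa} = 182 − 4x_{Mesa} − x_{Pike} = 0 ⇒ x_{Mesa} = 45.5 − 0.25x_{Pike}.
Similarly x_{Pike} = 41.75 − 0.25x_{Mesa}.
Substituting the second reaction function into the first: x_{Mesa} = 45.5 − 0.25(41.75 − 0.25x_{Mesa}), which gives 0.9375x_{Mesa} = 35.0625 ⇒ x_{Mesa} = 37.4.
Then x_{Pike} = 41.75 − 0.25·37.4 = 32.4.
P_{Mesa} = 247 − 2·37.4 − 32.4 = 139.8.
Profit = (139.8 − 65)·37.4 = 2797.52.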